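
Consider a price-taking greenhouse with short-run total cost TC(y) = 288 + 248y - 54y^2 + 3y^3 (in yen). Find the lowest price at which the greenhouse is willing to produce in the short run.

¥5 per unit

The shutdown price is the minimum of AVC. VC = 248y - 54y^2 + 3y^3, so AVC = 248 - 54y + 3y^2.
dAVC/dy = -54 + 6y = 0 gives y = 9. min AVC = 248 - 54·9 + 3·9^2 = 5.
So the shutdown price is ¥5.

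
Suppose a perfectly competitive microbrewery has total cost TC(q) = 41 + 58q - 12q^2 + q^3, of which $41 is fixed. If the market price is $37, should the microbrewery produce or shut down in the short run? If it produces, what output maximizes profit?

Produce at q = 7

From TC, MC = TC'(q) = 58 - 24q + 3q^2 and AVC = VC/q = 58 - 12q + q^2.
AVC is minimized where dAVC/dq = -12 + 2q = 0, at q = 6; min AVC = 58 - 12·6 + 6^2 = $22.
Since P = $37 ≥ min AVC = $22, price covers variable cost and the firm should produce.
P = MC gives 21 - 24q + 3q^2 = 0, with roots 1 and 7. Take the larger (rising MC): q* = 7.
Check: AVC at q = 7 is $23 ≤ P, so revenue covers variable cost.
Profit = P·q − TC = 37·7 − 202 = $57.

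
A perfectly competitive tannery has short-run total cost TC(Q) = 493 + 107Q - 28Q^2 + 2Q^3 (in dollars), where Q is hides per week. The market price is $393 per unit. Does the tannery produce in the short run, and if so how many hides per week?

From TC, MC = TC'(Q) = 107 - 56Q + 6Q^2 and AVC = VC/Q = 107 - 28Q + 2Q^2.
AVC is minimized where dAVC/dQ = -28 + 4Q = 0, at Q = 7; min AVC = 107 - 28·7 + 2·7^2 = $9.
Since P = $393 ≥ min AVC = $9, price covers variable cost and the firm should produce.
Solving P = MC: -286 - 56Q + 6Q^2 = 0 ⇒ Q = -11/3 or 13. On the upward-sloping branch, Q* = 13.
Check: AVC at Q = 13 is $81 ≤ P, so revenue covers variable cost.
Profit = P·Q − TC = 393·13 − 1546 = $3563.

Produce at Q = 13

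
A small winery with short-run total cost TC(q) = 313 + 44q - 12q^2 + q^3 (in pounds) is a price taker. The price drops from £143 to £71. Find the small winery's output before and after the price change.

Output falls from 11 to 9

MC = 44 - 24q + 3q^2; the shutdown threshold is min AVC = £8 (at q = 6).
At P = £143 ≥ min AVC, set P = MC on the rising branch: q = 11.
At P = £71 ≥ min AVC, set P = MC: q = 9. The firm stays open but cuts output.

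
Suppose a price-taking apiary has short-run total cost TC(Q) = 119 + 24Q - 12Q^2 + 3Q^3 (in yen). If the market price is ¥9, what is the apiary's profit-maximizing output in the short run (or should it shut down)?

From TC, MC = TC'(Q) = 24 - 24Q + 9Q^2 and AVC = VC/Q = 24 - 12Q + 3Q^2.
AVC is minimized where dAVC/dQ = -12 + 6Q = 0, at Q = 2; min AVC = 24 - 12·2 + 3·2^2 = ¥12.
With P < min AVC (¥9 < ¥12), every unit sold adds to the loss.
The firm minimizes its loss by shutting down and losing only its fixed cost of ¥119.

Shut down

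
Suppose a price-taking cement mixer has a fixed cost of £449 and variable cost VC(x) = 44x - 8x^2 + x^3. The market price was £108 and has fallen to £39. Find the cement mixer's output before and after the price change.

MC = 44 - 16x + 3x^2; the shutdown threshold is min AVC = £28 (at x = 4).
With P = £108 above the shutdown price, P = MC gives x = 8.
At P = £39 ≥ min AVC, set P = MC: x = 5. The firm stays open but cuts output.

Output falls from 8 to 5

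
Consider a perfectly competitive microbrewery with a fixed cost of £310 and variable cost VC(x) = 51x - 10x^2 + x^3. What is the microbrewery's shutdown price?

The shutdown price is the minimum of AVC. VC = 51x - 10x^2 + x^3, so AVC = 51 - 10x + x^2.
At the minimum of AVC, MC = AVC. MC = 51 - 20x + 3x^2; setting MC = AVC gives 2x^2 - 10x = 0, so x = 5. min AVC = 26.
For P < £26 the firm produces nothing.

£26 per unit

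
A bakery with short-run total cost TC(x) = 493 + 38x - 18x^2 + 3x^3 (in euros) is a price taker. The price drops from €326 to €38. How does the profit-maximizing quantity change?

MC = 38 - 36x + 9x^2; the shutdown threshold is min AVC = €11 (at x = 3).
At P = €326 ≥ min AVC, set P = MC on the rising branch: x = 8.
At P = €38 ≥ min AVC, set P = MC: x = 4. The firm stays open but cuts output.

Output falls from 8 to 4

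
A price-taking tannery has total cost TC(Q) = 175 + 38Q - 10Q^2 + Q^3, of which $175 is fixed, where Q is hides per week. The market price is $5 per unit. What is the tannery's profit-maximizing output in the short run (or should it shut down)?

Shut down

Variable cost is VC = 38Q - 10Q^2 + Q^3, so AVC = VC/Q = 38 - 10Q + Q^2 and MC = dTC/dQ = 38 - 20Q + 3Q^2.
AVC is minimized where dAVC/dQ = -10 + 2Q = 0, at Q = 5; min AVC = 38 - 10·5 + 5^2 = $13.
P = $5 lies below min AVC = $13; no output level covers variable cost.
The firm minimizes its loss by shutting down and losing only its fixed cost of $175.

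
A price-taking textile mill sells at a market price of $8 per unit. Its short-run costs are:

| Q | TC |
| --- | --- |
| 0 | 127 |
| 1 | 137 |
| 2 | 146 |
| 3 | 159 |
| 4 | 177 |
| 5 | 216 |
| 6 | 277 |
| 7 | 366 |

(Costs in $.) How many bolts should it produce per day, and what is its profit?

Q = 0 (shut down); profit = -$127

Compute π = P·Q − TC at each output: Q=0: -127; Q=1: -129; Q=2: -130; Q=3: -135; Q=4: -145; Q=5: -176; Q=6: -229; Q=7: -310.
Profit is highest at Q = 0. Equivalently, the lowest AVC in the table is 19/2 ≈ $9.50 at Q = 2, and P = $8 falls below it — price never covers variable cost, so the firm shuts down and loses only its fixed cost.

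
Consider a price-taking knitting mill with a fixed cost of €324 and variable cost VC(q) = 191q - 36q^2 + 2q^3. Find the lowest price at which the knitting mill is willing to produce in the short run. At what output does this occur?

€29 per unit, at q = 9

The shutdown price is the minimum of AVC. VC = 191q - 36q^2 + 2q^3, so AVC = 191 - 36q + 2q^2.
dAVC/dq = -36 + 4q = 0 gives q = 9. min AVC = 191 - 36·9 + 2·9^2 = 29.
For P < €29 the firm produces nothing.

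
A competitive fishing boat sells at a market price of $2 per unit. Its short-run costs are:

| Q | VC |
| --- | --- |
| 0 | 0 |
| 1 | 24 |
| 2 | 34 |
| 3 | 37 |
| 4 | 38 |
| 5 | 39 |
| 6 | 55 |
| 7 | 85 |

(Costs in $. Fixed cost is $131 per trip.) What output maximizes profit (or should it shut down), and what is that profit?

Tabulate TR − TC: Q=0: -131; Q=1: -153; Q=2: -161; Q=3: -162; Q=4: -161; Q=5: -160; Q=6: -174; Q=7: -202.
Profit is highest at Q = 0. Equivalently, the lowest AVC in the table is 39/5 ≈ $7.80 at Q = 5, and P = $2 falls below it — price never covers variable cost, so the firm shuts down and loses only its fixed cost.

Q = 0 (shut down); profit = -$131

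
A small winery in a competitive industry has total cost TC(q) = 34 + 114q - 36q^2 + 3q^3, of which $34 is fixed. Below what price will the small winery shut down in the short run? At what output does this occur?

$6 per unit, at q = 6

Short-run supply begins at min AVC. From VC = 114q - 36q^2 + 3q^3, AVC = 114 - 36q + 3q^2.
dAVC/dq = -36 + 6q = 0 gives q = 6. min AVC = 114 - 36·6 + 3·6^2 = 6.
The firm shuts down for any P below $6.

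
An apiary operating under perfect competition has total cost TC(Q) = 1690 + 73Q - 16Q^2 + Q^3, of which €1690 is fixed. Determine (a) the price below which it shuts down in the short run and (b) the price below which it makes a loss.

Shutdown price = min AVC. AVC = 73 - 16Q + Q^2, with vertex at Q = 8 and minimum €9.
ATC = 1690/Q + 73 - 16Q + Q^2. Setting dATC/dQ = −1690/Q^2 − 16 + 2Q = 0 gives Q = 13 (since 2·13^3 − 16·13^2 = 1690).
min ATC = 1690/13 + 73 − 16·13 + 13^2 = €164. That is the break-even price.
For €9 ≤ P < €164 the firm produces at a loss; below €9 it shuts down.

Shutdown price = €9; break-even price = €164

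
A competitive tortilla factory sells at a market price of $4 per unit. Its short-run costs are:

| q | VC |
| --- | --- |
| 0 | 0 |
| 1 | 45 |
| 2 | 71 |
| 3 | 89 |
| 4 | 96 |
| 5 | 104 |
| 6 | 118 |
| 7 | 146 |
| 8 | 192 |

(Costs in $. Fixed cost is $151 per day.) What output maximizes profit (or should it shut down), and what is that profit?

q = 0 (shut down); profit = -$151

Tabulate TR − TC: q=0: -151; q=1: -192; q=2: -214; q=3: -228; q=4: -231; q=5: -235; q=6: -245; q=7: -269; q=8: -311.
Profit is highest at q = 0. Equivalently, the lowest AVC in the table is 118/6 ≈ $19.67 at q = 6, and P = $4 falls below it — price never covers variable cost, so the firm shuts down and loses only its fixed cost.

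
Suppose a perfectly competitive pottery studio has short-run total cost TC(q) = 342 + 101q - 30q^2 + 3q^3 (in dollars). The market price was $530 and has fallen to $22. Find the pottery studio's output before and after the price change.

AVC = 101 - 30q + 3q^2, minimized at q = 5 where min AVC = $26. MC = 101 - 60q + 9q^2.
With P = $530 above the shutdown price, P = MC gives q = 11.
At P = $22 < min AVC = $26, price no longer covers variable cost at any output, so the firm shuts down: q = 0.

Output falls from 11 to 0 (the firm shuts down)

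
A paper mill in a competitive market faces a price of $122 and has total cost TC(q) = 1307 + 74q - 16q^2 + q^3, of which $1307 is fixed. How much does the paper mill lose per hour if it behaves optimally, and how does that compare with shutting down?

Profit = -$155 at q = 12

AVC = 74 - 16q + q^2 has its minimum $10 at q = 8; price $122 clears that bar, so the firm operates.
With MC = 74 - 32q + 3q^2, P = MC on the upward-sloping part at q* = 12.
TR = 122·12 = 1464. TC = 1307 + 312 = 1619. Profit = 1464 − 1619 = -$155.
That loss of $155 beats the $1307 the firm would lose by shutting down; producing recovers $1152 of fixed cost.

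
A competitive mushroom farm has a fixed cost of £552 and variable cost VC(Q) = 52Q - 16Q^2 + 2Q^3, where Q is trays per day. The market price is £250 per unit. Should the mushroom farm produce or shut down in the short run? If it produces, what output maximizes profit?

Produce at Q = 9

Variable cost is VC = 52Q - 16Q^2 + 2Q^3, so AVC = VC/Q = 52 - 16Q + 2Q^2 and MC = dTC/dQ = 52 - 32Q + 6Q^2.
The AVC parabola has its vertex at Q = 16/4 = 4, where AVC = 52 - 16·4 + 2·4^2 = £20.
P = £250 exceeds min AVC = £20, so the firm stays open.
P = MC gives -198 - 32Q + 6Q^2 = 0, with roots -11/3 and 9. Take the larger (rising MC): Q* = 9.
Check: AVC at Q = 9 is £70 ≤ P, so revenue covers variable cost.
Profit = P·Q − TC = 250·9 − 1182 = £1068.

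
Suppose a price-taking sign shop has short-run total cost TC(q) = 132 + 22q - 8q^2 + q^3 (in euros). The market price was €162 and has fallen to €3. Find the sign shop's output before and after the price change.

MC = 22 - 16q + 3q^2; the shutdown threshold is min AVC = €6 (at q = 4).
With P = €162 above the shutdown price, P = MC gives q = 10.
At P = €3 < min AVC = €6, price no longer covers variable cost at any output, so the firm shuts down: q = 0.

Output falls from 10 to 0 (the firm shuts down)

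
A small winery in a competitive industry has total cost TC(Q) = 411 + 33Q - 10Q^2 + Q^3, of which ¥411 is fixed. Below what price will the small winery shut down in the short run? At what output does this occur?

¥8 per unit, at Q = 5

The shutdown price is the minimum of AVC. VC = 33Q - 10Q^2 + Q^3, so AVC = 33 - 10Q + Q^2.
At the minimum of AVC, MC = AVC. MC = 33 - 20Q + 3Q^2; setting MC = AVC gives 2Q^2 - 10Q = 0, so Q = 5. min AVC = 8.
The firm shuts down for any P below ¥8.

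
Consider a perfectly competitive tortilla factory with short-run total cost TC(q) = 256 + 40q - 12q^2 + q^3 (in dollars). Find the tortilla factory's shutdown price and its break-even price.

Shutdown price = $4; break-even price = $40

AVC = 40 - 12q + q^2; minimized at q = 6, giving min AVC = $4. That is the shutdown price.
ATC = 256/q + 40 - 12q + q^2. Setting dATC/dq = −256/q^2 − 12 + 2q = 0 gives q = 8 (since 2·8^3 − 12·8^2 = 256).
min ATC = 256/8 + 40 − 12·8 + 8^2 = $40. That is the break-even price.
Between these two prices the firm operates at a loss; above $40 it earns a profit.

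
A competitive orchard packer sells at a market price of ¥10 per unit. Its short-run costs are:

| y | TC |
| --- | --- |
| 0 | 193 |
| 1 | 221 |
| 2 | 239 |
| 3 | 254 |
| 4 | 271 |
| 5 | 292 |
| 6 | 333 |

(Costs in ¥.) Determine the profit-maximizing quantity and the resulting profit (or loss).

Profit at each row (π = 10y − TC): y=0: -193; y=1: -211; y=2: -219; y=3: -224; y=4: -231; y=5: -242; y=6: -273.
Profit is highest at y = 0. Equivalently, the lowest AVC in the table is 78/4 ≈ ¥19.50 at y = 4, and P = ¥10 falls below it — price never covers variable cost, so the firm shuts down and loses only its fixed cost.

y = 0 (shut down); profit = -¥193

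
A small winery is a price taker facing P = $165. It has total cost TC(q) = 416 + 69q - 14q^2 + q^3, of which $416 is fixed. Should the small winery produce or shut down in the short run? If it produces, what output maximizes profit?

Strip out fixed cost: VC = 69q - 14q^2 + q^3. Then AVC = 69 - 14q + q^2 and MC = 69 - 28q + 3q^2.
AVC hits its minimum where MC = AVC, at q = 7, giving min AVC = 69 - 14·7 + 7^2 = $20.
P = $165 exceeds min AVC = $20, so the firm stays open.
Set P = MC: 165 = 69 - 28q + 3q^2 → -96 - 28q + 3q^2 = 0. The roots are q = -8/3 and q = 12; the profit-maximizing output is on the rising part of MC, so q* = 12.
Check: AVC at q = 12 is $45 ≤ P, so revenue covers variable cost.
Profit = P·q − TC = 165·12 − 956 = $1024.

Produce at q = 12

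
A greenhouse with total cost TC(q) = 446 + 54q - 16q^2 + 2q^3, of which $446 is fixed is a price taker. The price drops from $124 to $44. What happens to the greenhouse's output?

Output falls from 7 to 5

MC = 54 - 32q + 6q^2; the shutdown threshold is min AVC = $22 (at q = 4).
At P = $124 ≥ min AVC, set P = MC on the rising branch: q = 7.
At P = $44 ≥ min AVC, set P = MC: q = 5. The firm stays open but cuts output.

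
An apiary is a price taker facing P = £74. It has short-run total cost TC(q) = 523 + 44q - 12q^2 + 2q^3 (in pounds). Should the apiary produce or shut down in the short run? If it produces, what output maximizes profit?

Variable cost is VC = 44q - 12q^2 + 2q^3, so AVC = VC/q = 44 - 12q + 2q^2 and MC = dTC/dq = 44 - 24q + 6q^2.
AVC is minimized where dAVC/dq = -12 + 4q = 0, at q = 3; min AVC = 44 - 12·3 + 2·3^2 = £26.
P = £74 exceeds min AVC = £26, so the firm stays open.
Solving P = MC: -30 - 24q + 6q^2 = 0 ⇒ q = -1 or 5. On the upward-sloping branch, q* = 5.
Check: AVC at q = 5 is £34 ≤ P, so revenue covers variable cost.
Profit = P·q − TC = 74·5 − 693 = -£323, a loss, but smaller than the £523 fixed cost the firm would lose by shutting down.

Produce at q = 5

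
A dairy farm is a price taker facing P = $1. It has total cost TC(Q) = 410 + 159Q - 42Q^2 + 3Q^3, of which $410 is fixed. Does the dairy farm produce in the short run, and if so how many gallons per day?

Shut down

Strip out fixed cost: VC = 159Q - 42Q^2 + 3Q^3. Then AVC = 159 - 42Q + 3Q^2 and MC = 159 - 84Q + 9Q^2.
The AVC parabola has its vertex at Q = 42/6 = 7, where AVC = 159 - 42·7 + 3·7^2 = $12.
With P < min AVC ($1 < $12), every unit sold adds to the loss.
Best response: produce nothing and absorb the $410 fixed cost.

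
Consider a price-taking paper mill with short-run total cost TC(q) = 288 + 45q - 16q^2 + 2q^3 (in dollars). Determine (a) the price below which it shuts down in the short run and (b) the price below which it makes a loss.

Shutdown price = min AVC. AVC = 45 - 16q + 2q^2, with vertex at q = 4 and minimum $13.
ATC = 288/q + 45 - 16q + 2q^2. Setting dATC/dq = −288/q^2 − 16 + 4q = 0 gives q = 6 (since 4·6^3 − 16·6^2 = 288).
min ATC = 288/6 + 45 − 16·6 + 2·6^2 = $69. That is the break-even price.
Between these two prices the firm operates at a loss; above $69 it earns a profit.

Shutdown price = $13; break-even price = $69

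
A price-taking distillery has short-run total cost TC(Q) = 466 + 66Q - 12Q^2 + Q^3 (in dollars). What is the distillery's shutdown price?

$30 per unit

The shutdown price is the minimum of AVC. VC = 66Q - 12Q^2 + Q^3, so AVC = 66 - 12Q + Q^2.
dAVC/dQ = -12 + 2Q = 0 gives Q = 6. min AVC = 66 - 12·6 + 6^2 = 30.
The firm shuts down for any P below $30.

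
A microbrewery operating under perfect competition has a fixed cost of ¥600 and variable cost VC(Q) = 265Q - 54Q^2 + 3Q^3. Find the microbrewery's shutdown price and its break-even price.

Shutdown price = ¥22; break-even price = ¥85

Shutdown price = min AVC. AVC = 265 - 54Q + 3Q^2, with vertex at Q = 9 and minimum ¥22.
ATC = 600/Q + 265 - 54Q + 3Q^2. Setting dATC/dQ = −600/Q^2 − 54 + 6Q = 0 gives Q = 10 (since 6·10^3 − 54·10^2 = 600).
min ATC = 600/10 + 265 − 54·10 + 3·10^2 = ¥85. That is the break-even price.
For ¥22 ≤ P < ¥85 the firm produces at a loss; below ¥22 it shuts down.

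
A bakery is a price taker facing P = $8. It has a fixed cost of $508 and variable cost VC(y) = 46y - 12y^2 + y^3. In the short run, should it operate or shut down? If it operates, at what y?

Shut down

From TC, MC = TC'(y) = 46 - 24y + 3y^2 and AVC = VC/y = 46 - 12y + y^2.
The AVC parabola has its vertex at y = 12/2 = 6, where AVC = 46 - 12·6 + 6^2 = $10.
P = $8 lies below min AVC = $10; no output level covers variable cost.
Best response: produce nothing and absorb the $508 fixed cost.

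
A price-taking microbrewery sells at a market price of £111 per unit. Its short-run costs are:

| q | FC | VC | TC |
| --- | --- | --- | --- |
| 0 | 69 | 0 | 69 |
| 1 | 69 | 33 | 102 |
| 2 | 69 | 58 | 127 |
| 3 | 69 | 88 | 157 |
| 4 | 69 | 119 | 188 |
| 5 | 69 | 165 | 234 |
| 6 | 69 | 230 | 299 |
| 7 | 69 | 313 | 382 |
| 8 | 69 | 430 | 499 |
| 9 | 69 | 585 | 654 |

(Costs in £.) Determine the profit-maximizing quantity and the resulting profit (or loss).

q = 7; profit = £395

Compute π = P·q − TC at each output: q=0: -69; q=1: 9; q=2: 95; q=3: 176; q=4: 256; q=5: 321; q=6: 367; q=7: 395; q=8: 389; q=9: 345.
Profit is maximized at q = 7. AVC there is 313/7 = £44.71 ≤ P, so producing beats shutting down (which would give -£69).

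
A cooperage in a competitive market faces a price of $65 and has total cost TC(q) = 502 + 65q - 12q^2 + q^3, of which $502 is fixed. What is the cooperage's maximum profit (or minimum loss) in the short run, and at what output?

Profit = -$246 at q = 8

AVC = 65 - 12q + q^2; min AVC = $29 at q = 6. Since P = $65 ≥ min AVC, the firm produces.
With MC = 65 - 24q + 3q^2, P = MC on the upward-sloping part at q* = 8.
TR = 65·8 = 520. TC = 502 + 264 = 766. Profit = 520 − 766 = -$246.
By producing, the firm covers all variable cost plus $256 of fixed cost; shutting down would lose the full $502.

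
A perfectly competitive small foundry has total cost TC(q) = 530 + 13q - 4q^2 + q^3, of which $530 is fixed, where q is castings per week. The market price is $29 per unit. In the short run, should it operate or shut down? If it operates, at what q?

Produce at q = 4

Variable cost is VC = 13q - 4q^2 + q^3, so AVC = VC/q = 13 - 4q + q^2 and MC = dTC/dq = 13 - 8q + 3q^2.
The AVC parabola has its vertex at q = 4/2 = 2, where AVC = 13 - 4·2 + 2^2 = $9.
P = $29 exceeds min AVC = $9, so the firm stays open.
P = MC gives -16 - 8q + 3q^2 = 0, with roots -4/3 and 4. Take the larger (rising MC): q* = 4.
Check: AVC at q = 4 is $13 ≤ P, so revenue covers variable cost.
Profit = P·q − TC = 29·4 − 582 = -$466, a loss, but smaller than the $530 fixed cost the firm would lose by shutting down.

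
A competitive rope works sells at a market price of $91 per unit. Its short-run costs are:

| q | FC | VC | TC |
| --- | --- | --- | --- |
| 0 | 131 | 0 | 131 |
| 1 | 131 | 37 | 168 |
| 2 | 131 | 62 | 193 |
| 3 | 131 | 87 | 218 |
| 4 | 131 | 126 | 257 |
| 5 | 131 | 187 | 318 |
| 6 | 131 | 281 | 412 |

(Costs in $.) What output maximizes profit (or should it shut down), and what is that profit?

Tabulate TR − TC: q=0: -131; q=1: -77; q=2: -11; q=3: 55; q=4: 107; q=5: 137; q=6: 134.
Profit is maximized at q = 5. AVC there is 187/5 = $37.40 ≤ P, so producing beats shutting down (which would give -$131).

q = 5; profit = $137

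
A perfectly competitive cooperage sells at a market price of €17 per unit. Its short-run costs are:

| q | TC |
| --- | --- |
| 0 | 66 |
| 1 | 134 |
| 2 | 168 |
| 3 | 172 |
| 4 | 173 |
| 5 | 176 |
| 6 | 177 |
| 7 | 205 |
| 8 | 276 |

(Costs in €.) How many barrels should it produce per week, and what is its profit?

q = 0 (shut down); profit = -€66

Compute π = P·q − TC at each output: q=0: -66; q=1: -117; q=2: -134; q=3: -121; q=4: -105; q=5: -91; q=6: -75; q=7: -86; q=8: -140.
Profit is highest at q = 0. Equivalently, the lowest AVC in the table is 111/6 ≈ €18.50 at q = 6, and P = €17 falls below it — price never covers variable cost, so the firm shuts down and loses only its fixed cost.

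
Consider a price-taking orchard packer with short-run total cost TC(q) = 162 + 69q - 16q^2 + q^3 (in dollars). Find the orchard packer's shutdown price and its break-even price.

AVC = 69 - 16q + q^2; minimized at q = 8, giving min AVC = $5. That is the shutdown price.
ATC = 162/q + 69 - 16q + q^2. Setting dATC/dq = −162/q^2 − 16 + 2q = 0 gives q = 9 (since 2·9^3 − 16·9^2 = 162).
min ATC = 162/9 + 69 − 16·9 + 9^2 = $24. That is the break-even price.
For $5 ≤ P < $24 the firm produces at a loss; below $5 it shuts down.

Shutdown price = $5; break-even price = $24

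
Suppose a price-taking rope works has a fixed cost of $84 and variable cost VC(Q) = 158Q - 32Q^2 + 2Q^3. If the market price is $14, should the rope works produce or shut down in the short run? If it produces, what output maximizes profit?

Shut down

Variable cost is VC = 158Q - 32Q^2 + 2Q^3, so AVC = VC/Q = 158 - 32Q + 2Q^2 and MC = dTC/dQ = 158 - 64Q + 6Q^2.
AVC hits its minimum where MC = AVC, at Q = 8, giving min AVC = 158 - 32·8 + 2·8^2 = $30.
With P < min AVC ($14 < $30), every unit sold adds to the loss.
Best response: produce nothing and absorb the $84 fixed cost.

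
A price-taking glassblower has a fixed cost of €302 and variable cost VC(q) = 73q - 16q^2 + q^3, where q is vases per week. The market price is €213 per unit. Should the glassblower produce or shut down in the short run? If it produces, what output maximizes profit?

From TC, MC = TC'(q) = 73 - 32q + 3q^2 and AVC = VC/q = 73 - 16q + q^2.
AVC is minimized where dAVC/dq = -16 + 2q = 0, at q = 8; min AVC = 73 - 16·8 + 8^2 = €9.
P = €213 exceeds min AVC = €9, so the firm stays open.
Set P = MC: 213 = 73 - 32q + 3q^2 → -140 - 32q + 3q^2 = 0. The roots are q = -10/3 and q = 14; the profit-maximizing output is on the rising part of MC, so q* = 14.
Check: AVC at q = 14 is €45 ≤ P, so revenue covers variable cost.
Profit = P·q − TC = 213·14 − 932 = €2050.

Produce at q = 14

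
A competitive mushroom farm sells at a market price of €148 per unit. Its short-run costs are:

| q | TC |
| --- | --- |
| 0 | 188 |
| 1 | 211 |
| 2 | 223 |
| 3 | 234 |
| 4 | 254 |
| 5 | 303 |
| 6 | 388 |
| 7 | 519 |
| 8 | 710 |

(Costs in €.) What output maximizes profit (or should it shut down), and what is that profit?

Profit at each row (π = 148q − TC): q=0: -188; q=1: -63; q=2: 73; q=3: 210; q=4: 338; q=5: 437; q=6: 500; q=7: 517; q=8: 474.
Profit is maximized at q = 7. AVC there is 331/7 = €47.29 ≤ P, so producing beats shutting down (which would give -€188).

q = 7; profit = €517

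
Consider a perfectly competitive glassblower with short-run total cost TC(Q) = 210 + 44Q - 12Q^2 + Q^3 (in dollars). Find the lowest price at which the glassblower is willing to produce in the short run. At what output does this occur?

The firm shuts down when price falls below the minimum of average variable cost. AVC = VC/Q = 44 - 12Q + Q^2.
dAVC/dQ = -12 + 2Q = 0 gives Q = 6. min AVC = 44 - 12·6 + 6^2 = 8.
For P < $8 the firm produces nothing.

$8 per unit, at Q = 6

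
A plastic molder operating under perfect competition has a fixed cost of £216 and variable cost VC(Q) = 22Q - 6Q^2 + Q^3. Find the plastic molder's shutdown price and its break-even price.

AVC = 22 - 6Q + Q^2; minimized at Q = 3, giving min AVC = £13. That is the shutdown price.
ATC = 216/Q + 22 - 6Q + Q^2. Setting dATC/dQ = −216/Q^2 − 6 + 2Q = 0 gives Q = 6 (since 2·6^3 − 6·6^2 = 216).
min ATC = 216/6 + 22 − 6·6 + 6^2 = £58. That is the break-even price.
Between these two prices the firm operates at a loss; above £58 it earns a profit.

Shutdown price = £13; break-even price = £58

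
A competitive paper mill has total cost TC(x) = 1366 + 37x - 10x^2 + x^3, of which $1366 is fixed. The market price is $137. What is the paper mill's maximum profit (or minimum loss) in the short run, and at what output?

AVC = 37 - 10x + x^2; min AVC = $12 at x = 5. Since P = $137 ≥ min AVC, the firm produces.
MC = 37 - 20x + 3x^2. Setting P = MC and taking the root on the rising branch gives x* = 10.
TR = 137·10 = 1370. TC = 1366 + 370 = 1736. Profit = 1370 − 1736 = -$366.
That loss of $366 beats the $1366 the firm would lose by shutting down; producing recovers $1000 of fixed cost.

Profit = -$366 at x = 10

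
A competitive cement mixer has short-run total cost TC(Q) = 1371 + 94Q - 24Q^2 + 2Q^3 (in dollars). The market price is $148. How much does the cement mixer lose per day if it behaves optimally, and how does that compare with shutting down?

Profit = -$399 at Q = 9

AVC = 94 - 24Q + 2Q^2; min AVC = $22 at Q = 6. Since P = $148 ≥ min AVC, the firm produces.
MC = 94 - 48Q + 6Q^2. Setting P = MC and taking the root on the rising branch gives Q* = 9.
TR = 148·9 = 1332. TC = 1371 + 360 = 1731. Profit = 1332 − 1731 = -$399.
By producing, the firm covers all variable cost plus $972 of fixed cost; shutting down would lose the full $1371.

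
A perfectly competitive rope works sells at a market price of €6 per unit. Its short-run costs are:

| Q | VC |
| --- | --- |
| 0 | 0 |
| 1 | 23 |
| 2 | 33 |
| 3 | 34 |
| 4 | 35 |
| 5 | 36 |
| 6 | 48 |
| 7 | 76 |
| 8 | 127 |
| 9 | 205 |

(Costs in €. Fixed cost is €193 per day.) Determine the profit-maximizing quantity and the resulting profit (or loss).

Compute π = P·Q − TC at each output: Q=0: -193; Q=1: -210; Q=2: -214; Q=3: -209; Q=4: -204; Q=5: -199; Q=6: -205; Q=7: -227; Q=8: -272; Q=9: -344.
Profit is highest at Q = 0. Equivalently, the lowest AVC in the table is 36/5 ≈ €7.20 at Q = 5, and P = €6 falls below it — price never covers variable cost, so the firm shuts down and loses only its fixed cost.

Q = 0 (shut down); profit = -€193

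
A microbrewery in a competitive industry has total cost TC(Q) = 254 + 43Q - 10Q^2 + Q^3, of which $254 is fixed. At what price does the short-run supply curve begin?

The shutdown price is the minimum of AVC. VC = 43Q - 10Q^2 + Q^3, so AVC = 43 - 10Q + Q^2.
dAVC/dQ = -10 + 2Q = 0 gives Q = 5. min AVC = 43 - 10·5 + 5^2 = 18.
The firm shuts down for any P below $18.

$18 per unit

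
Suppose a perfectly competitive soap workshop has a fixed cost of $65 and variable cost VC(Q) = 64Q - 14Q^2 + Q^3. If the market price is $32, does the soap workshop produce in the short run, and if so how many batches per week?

From TC, MC = TC'(Q) = 64 - 28Q + 3Q^2 and AVC = VC/Q = 64 - 14Q + Q^2.
The AVC parabola has its vertex at Q = 14/2 = 7, where AVC = 64 - 14·7 + 7^2 = $15.
P = $32 exceeds min AVC = $15, so the firm stays open.
P = MC gives 32 - 28Q + 3Q^2 = 0, with roots 4/3 and 8. Take the larger (rising MC): Q* = 8.
Check: AVC at Q = 8 is $16 ≤ P, so revenue covers variable cost.
Profit = P·Q − TC = 32·8 − 193 = $63.

Produce at Q = 8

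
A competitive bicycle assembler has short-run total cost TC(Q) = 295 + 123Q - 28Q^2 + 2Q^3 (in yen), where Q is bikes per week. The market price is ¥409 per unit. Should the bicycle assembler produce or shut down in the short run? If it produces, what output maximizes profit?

From TC, MC = TC'(Q) = 123 - 56Q + 6Q^2 and AVC = VC/Q = 123 - 28Q + 2Q^2.
AVC hits its minimum where MC = AVC, at Q = 7, giving min AVC = 123 - 28·7 + 2·7^2 = ¥25.
P = ¥409 exceeds min AVC = ¥25, so the firm stays open.
P = MC gives -286 - 56Q + 6Q^2 = 0, with roots -11/3 and 13. Take the larger (rising MC): Q* = 13.
Check: AVC at Q = 13 is ¥97 ≤ P, so revenue covers variable cost.
Profit = P·Q − TC = 409·13 − 1556 = ¥3761.

Produce at Q = 13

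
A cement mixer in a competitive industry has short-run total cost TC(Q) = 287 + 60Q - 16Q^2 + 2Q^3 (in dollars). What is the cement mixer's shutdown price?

$28 per unit

The firm shuts down when price falls below the minimum of average variable cost. AVC = VC/Q = 60 - 16Q + 2Q^2.
At the minimum of AVC, MC = AVC. MC = 60 - 32Q + 6Q^2; setting MC = AVC gives 4Q^2 - 16Q = 0, so Q = 4. min AVC = 28.
For P < $28 the firm produces nothing.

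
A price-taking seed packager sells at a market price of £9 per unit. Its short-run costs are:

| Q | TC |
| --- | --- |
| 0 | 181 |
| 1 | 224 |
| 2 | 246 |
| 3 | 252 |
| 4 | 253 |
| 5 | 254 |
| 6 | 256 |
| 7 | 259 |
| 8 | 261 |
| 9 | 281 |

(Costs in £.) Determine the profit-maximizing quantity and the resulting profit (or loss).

Tabulate TR − TC: Q=0: -181; Q=1: -215; Q=2: -228; Q=3: -225; Q=4: -217; Q=5: -209; Q=6: -202; Q=7: -196; Q=8: -189; Q=9: -200.
Profit is highest at Q = 0. Equivalently, the lowest AVC in the table is 80/8 ≈ £10 at Q = 8, and P = £9 falls below it — price never covers variable cost, so the firm shuts down and loses only its fixed cost.

Q = 0 (shut down); profit = -£181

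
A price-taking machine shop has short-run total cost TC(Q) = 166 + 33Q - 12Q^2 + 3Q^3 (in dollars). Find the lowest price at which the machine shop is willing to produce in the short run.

$21 per unit

Short-run supply begins at min AVC. From VC = 33Q - 12Q^2 + 3Q^3, AVC = 33 - 12Q + 3Q^2.
dAVC/dQ = -12 + 6Q = 0 gives Q = 2. min AVC = 33 - 12·2 + 3·2^2 = 21.
The firm shuts down for any P below $21.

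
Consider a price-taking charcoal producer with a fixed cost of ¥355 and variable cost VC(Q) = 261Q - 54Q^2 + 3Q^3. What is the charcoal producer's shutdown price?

The firm shuts down when price falls below the minimum of average variable cost. AVC = VC/Q = 261 - 54Q + 3Q^2.
dAVC/dQ = -54 + 6Q = 0 gives Q = 9. min AVC = 261 - 54·9 + 3·9^2 = 18.
So the shutdown price is ¥18.

¥18 per unit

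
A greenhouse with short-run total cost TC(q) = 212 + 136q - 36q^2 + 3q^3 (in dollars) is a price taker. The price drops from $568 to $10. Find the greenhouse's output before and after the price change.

MC = 136 - 72q + 9q^2; the shutdown threshold is min AVC = $28 (at q = 6).
With P = $568 above the shutdown price, P = MC gives q = 12.
At P = $10 < min AVC = $28, price no longer covers variable cost at any output, so the firm shuts down: q = 0.

Output falls from 12 to 0 (the firm shuts down)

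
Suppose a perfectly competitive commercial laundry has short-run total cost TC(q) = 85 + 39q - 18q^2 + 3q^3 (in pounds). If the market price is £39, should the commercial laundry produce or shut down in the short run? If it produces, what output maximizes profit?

Produce at q = 4

From TC, MC = TC'(q) = 39 - 36q + 9q^2 and AVC = VC/q = 39 - 18q + 3q^2.
AVC hits its minimum where MC = AVC, at q = 3, giving min AVC = 39 - 18·3 + 3·3^2 = £12.
Since P = £39 ≥ min AVC = £12, price covers variable cost and the firm should produce.
Solving P = MC: -36q + 9q^2 = 0 ⇒ q = 0 or 4. On the upward-sloping branch, q* = 4.
Check: AVC at q = 4 is £15 ≤ P, so revenue covers variable cost.
Profit = P·q − TC = 39·4 − 145 = £11.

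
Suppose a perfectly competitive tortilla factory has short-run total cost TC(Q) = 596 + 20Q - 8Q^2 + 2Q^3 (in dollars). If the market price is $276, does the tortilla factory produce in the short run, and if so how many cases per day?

Strip out fixed cost: VC = 20Q - 8Q^2 + 2Q^3. Then AVC = 20 - 8Q + 2Q^2 and MC = 20 - 16Q + 6Q^2.
The AVC parabola has its vertex at Q = 8/4 = 2, where AVC = 20 - 8·2 + 2·2^2 = $12.
Since P = $276 ≥ min AVC = $12, price covers variable cost and the firm should produce.
Solving P = MC: -256 - 16Q + 6Q^2 = 0 ⇒ Q = -16/3 or 8. On the upward-sloping branch, Q* = 8.
Check: AVC at Q = 8 is $84 ≤ P, so revenue covers variable cost.
Profit = P·Q − TC = 276·8 − 1268 = $940.

Produce at Q = 8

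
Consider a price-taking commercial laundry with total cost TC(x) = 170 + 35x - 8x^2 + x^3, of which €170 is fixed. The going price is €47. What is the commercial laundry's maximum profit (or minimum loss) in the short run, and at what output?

Profit = -€26 at x = 6

AVC = 35 - 8x + x^2; min AVC = €19 at x = 4. Since P = €47 ≥ min AVC, the firm produces.
With MC = 35 - 16x + 3x^2, P = MC on the upward-sloping part at x* = 6.
TR = 47·6 = 282. TC = 170 + 138 = 308. Profit = 282 − 308 = -€26.
That loss of €26 beats the €170 the firm would lose by shutting down; producing recovers €144 of fixed cost.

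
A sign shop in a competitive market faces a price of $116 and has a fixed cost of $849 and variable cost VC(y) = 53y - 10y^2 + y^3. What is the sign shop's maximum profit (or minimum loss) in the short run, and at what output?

AVC = 53 - 10y + y^2; min AVC = $28 at y = 5. Since P = $116 ≥ min AVC, the firm produces.
MC = 53 - 20y + 3y^2. Setting P = MC and taking the root on the rising branch gives y* = 9.
TR = 116·9 = 1044. TC = 849 + 396 = 1245. Profit = 1044 − 1245 = -$201.
Shutting down would mean losing the fixed cost of $849, so operating at a loss of $201 is better by $648.

Profit = -$201 at y = 9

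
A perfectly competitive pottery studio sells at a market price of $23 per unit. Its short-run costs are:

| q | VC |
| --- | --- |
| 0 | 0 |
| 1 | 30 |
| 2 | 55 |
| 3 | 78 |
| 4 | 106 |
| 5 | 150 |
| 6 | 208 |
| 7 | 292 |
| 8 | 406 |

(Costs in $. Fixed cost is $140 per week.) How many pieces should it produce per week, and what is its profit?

q = 0 (shut down); profit = -$140

Tabulate TR − TC: q=0: -140; q=1: -147; q=2: -149; q=3: -149; q=4: -154; q=5: -175; q=6: -210; q=7: -271; q=8: -362.
Profit is highest at q = 0. Equivalently, the lowest AVC in the table is 78/3 ≈ $26 at q = 3, and P = $23 falls below it — price never covers variable cost, so the firm shuts down and loses only its fixed cost.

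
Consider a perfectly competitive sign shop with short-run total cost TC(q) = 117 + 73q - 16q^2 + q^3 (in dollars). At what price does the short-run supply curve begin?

The firm shuts down when price falls below the minimum of average variable cost. AVC = VC/q = 73 - 16q + q^2.
dAVC/dq = -16 + 2q = 0 gives q = 8. min AVC = 73 - 16·8 + 8^2 = 9.
So the shutdown price is $9.

$9 per unit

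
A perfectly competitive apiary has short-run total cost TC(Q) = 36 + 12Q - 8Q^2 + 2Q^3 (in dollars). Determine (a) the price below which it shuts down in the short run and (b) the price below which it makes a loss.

AVC = 12 - 8Q + 2Q^2; minimized at Q = 2, giving min AVC = $4. That is the shutdown price.
ATC = 36/Q + 12 - 8Q + 2Q^2. Setting dATC/dQ = −36/Q^2 − 8 + 4Q = 0 gives Q = 3 (since 4·3^3 − 8·3^2 = 36).
min ATC = 36/3 + 12 − 8·3 + 2·3^2 = $18. That is the break-even price.
Between these two prices the firm operates at a loss; above $18 it earns a profit.

Shutdown price = $4; break-even price = $18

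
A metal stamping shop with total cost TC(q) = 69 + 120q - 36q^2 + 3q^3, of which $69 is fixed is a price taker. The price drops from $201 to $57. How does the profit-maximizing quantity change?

MC = 120 - 72q + 9q^2; the shutdown threshold is min AVC = $12 (at q = 6).
At P = $201 ≥ min AVC, set P = MC on the rising branch: q = 9.
At P = $57 ≥ min AVC, set P = MC: q = 7. The firm stays open but cuts output.

Output falls from 9 to 7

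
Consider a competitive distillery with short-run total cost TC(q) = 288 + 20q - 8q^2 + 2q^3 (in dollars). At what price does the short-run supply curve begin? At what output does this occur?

The firm shuts down when price falls below the minimum of average variable cost. AVC = VC/q = 20 - 8q + 2q^2.
At the minimum of AVC, MC = AVC. MC = 20 - 16q + 6q^2; setting MC = AVC gives 4q^2 - 8q = 0, so q = 2. min AVC = 12.
For P < $12 the firm produces nothing.

$12 per unit, at q = 2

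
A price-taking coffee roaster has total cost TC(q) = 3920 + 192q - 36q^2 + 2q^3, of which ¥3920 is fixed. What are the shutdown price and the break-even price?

Shutdown price = ¥30; break-even price = ¥360

Shutdown price = min AVC. AVC = 192 - 36q + 2q^2, with vertex at q = 9 and minimum ¥30.
ATC = 3920/q + 192 - 36q + 2q^2. Setting dATC/dq = −3920/q^2 − 36 + 4q = 0 gives q = 14 (since 4·14^3 − 36·14^2 = 3920).
min ATC = 3920/14 + 192 − 36·14 + 2·14^2 = ¥360. That is the break-even price.
For ¥30 ≤ P < ¥360 the firm produces at a loss; below ¥30 it shuts down.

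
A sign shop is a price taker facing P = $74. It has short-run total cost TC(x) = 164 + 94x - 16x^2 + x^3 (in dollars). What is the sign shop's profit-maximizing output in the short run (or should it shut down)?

From TC, MC = TC'(x) = 94 - 32x + 3x^2 and AVC = VC/x = 94 - 16x + x^2.
AVC hits its minimum where MC = AVC, at x = 8, giving min AVC = 94 - 16·8 + 8^2 = $30.
Since P = $74 ≥ min AVC = $30, price covers variable cost and the firm should produce.
Set P = MC: 74 = 94 - 32x + 3x^2 → 20 - 32x + 3x^2 = 0. The roots are x = 2/3 and x = 10; the profit-maximizing output is on the rising part of MC, so x* = 10.
Check: AVC at x = 10 is $34 ≤ P, so revenue covers variable cost.
Profit = P·x − TC = 74·10 − 504 = $236.

Produce at x = 10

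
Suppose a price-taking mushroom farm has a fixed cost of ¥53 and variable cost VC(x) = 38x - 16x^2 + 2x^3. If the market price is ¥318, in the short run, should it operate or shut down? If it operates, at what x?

Variable cost is VC = 38x - 16x^2 + 2x^3, so AVC = VC/x = 38 - 16x + 2x^2 and MC = dTC/dx = 38 - 32x + 6x^2.
AVC hits its minimum where MC = AVC, at x = 4, giving min AVC = 38 - 16·4 + 2·4^2 = ¥6.
Because ¥318 ≥ ¥6, revenue can cover variable cost; the firm operates.
Set P = MC: 318 = 38 - 32x + 6x^2 → -280 - 32x + 6x^2 = 0. The roots are x = -14/3 and x = 10; the profit-maximizing output is on the rising part of MC, so x* = 10.
Check: AVC at x = 10 is ¥78 ≤ P, so revenue covers variable cost.
Profit = P·x − TC = 318·10 − 833 = ¥2347.

Produce at x = 10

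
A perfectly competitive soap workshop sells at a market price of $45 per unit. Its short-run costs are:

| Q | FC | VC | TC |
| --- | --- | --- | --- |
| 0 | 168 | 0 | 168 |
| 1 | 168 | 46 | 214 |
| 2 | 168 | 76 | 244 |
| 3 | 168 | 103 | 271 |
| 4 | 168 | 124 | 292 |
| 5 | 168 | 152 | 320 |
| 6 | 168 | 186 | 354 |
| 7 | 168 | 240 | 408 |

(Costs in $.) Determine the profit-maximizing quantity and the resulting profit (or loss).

Q = 6; profit = -$84

Tabulate TR − TC: Q=0: -168; Q=1: -169; Q=2: -154; Q=3: -136; Q=4: -112; Q=5: -95; Q=6: -84; Q=7: -93.
Profit is maximized at Q = 6. AVC there is 186/6 = $31 ≤ P, so producing beats shutting down (which would give -$168).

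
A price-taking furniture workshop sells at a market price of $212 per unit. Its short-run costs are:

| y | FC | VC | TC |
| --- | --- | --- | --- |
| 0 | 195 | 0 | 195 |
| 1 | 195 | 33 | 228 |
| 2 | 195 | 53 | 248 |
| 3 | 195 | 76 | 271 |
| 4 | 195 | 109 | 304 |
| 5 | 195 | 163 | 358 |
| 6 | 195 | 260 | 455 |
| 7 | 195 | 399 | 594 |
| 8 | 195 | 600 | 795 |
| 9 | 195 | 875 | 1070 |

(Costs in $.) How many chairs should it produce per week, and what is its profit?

y = 8; profit = $901

Tabulate TR − TC: y=0: -195; y=1: -16; y=2: 176; y=3: 365; y=4: 544; y=5: 702; y=6: 817; y=7: 890; y=8: 901; y=9: 838.
Profit is maximized at y = 8. AVC there is 600/8 = $75 ≤ P, so producing beats shutting down (which would give -$195).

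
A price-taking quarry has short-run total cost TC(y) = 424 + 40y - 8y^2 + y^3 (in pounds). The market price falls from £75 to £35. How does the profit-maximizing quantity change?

Output falls from 7 to 5

AVC = 40 - 8y + y^2, minimized at y = 4 where min AVC = £24. MC = 40 - 16y + 3y^2.
At P = £75 ≥ min AVC, set P = MC on the rising branch: y = 7.
At P = £35 ≥ min AVC, set P = MC: y = 5. The firm stays open but cuts output.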